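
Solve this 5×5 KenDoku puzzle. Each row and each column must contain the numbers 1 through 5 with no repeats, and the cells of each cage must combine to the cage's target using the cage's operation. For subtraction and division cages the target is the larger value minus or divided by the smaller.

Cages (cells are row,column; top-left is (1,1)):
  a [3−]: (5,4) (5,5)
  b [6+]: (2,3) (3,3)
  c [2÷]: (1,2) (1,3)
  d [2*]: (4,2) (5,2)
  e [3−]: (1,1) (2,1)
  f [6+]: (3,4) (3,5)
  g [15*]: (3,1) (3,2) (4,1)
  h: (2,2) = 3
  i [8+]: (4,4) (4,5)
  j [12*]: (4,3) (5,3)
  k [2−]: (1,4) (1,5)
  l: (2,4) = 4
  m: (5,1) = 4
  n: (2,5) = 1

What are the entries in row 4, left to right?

1 2 4 3 5

Cage h is given, so (2,2) = 3.
Cage l is a single given cell, which forces (2,4) = 4.
Cage n is a single given cell, leaving (2,5) = 1.
Cage m is a single given cell; hence (5,1) = 4.
Row 5 already has 4; hence (5,3) = 3.
3 is placed in column 3, leaving (4,3) = 4.
Cage b's pair has sum 6; hence (2,3) = 5.
Column 3 now contains 4, which forces (3,3) = 1.
Row 3 already has 1, which forces (3,4) = 2.
Column 4 now contains 2; hence (5,4) = 5.
Row 5 already has 5; hence (5,5) = 2.
Cage e needs two cells with difference 3, which forces (1,1) = 5.
Column 3 already has 1, which forces (1,3) = 2.
Row 1 already has 5, so (1,5) = 3.
5 is placed in row 2, which forces (2,1) = 2.
Cage g has product 15, leaving (3,1) = 3.
Row 3 already has 1; hence (3,2) = 5.
The two cells of cage f must have sum 6, so (3,5) = 4.
The 3 cells of cage g must have product 15; hence (4,1) = 1.
Cage d's pair has product 2; hence (4,2) = 2.
Column 4 already has 5; hence (4,4) = 3.
The two cells of cage i must have sum 8, leaving (4,5) = 5.
2 is placed in row 5; hence (5,2) = 1.
Column 2 now contains 1, so (1,2) = 4.
Row 1 already has 3; hence (1,4) = 1.
Filled in: 5 4 2 1 3 / 2 3 5 4 1 / 3 5 1 2 4 / 1 2 4 3 5 / 4 1 3 5 2.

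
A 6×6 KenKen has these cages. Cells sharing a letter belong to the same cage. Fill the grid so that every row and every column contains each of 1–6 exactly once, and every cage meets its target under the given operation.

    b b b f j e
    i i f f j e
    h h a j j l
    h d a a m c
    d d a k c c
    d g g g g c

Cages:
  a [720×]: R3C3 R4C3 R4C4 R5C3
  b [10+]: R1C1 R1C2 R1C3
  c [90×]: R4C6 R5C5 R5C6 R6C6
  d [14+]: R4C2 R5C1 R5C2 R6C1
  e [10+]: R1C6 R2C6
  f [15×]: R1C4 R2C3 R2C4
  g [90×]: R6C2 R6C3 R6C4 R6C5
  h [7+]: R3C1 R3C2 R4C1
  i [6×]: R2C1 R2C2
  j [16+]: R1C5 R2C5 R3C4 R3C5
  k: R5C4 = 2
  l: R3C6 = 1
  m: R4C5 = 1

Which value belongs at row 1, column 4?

1

L is a freebie, so R3C6 = 1.
Cage a has product 720, which forces R4C4 = 6.
Cage m is given, so R4C5 = 1.
Cage k is a single given cell, which forces R5C4 = 2.
Cage h needs sum 7; hence R3C1 = 3.
Cage h has sum 7, so R3C2 = 2.
The 3 cells of cage h must have sum 7, so R4C1 = 2.
Row 4 already has 2, leaving R4C6 = 3.
Cage c has product 90, which forces R5C5 = 3.
Cage c has product 90, leaving R5C6 = 5.
3 is placed in column 6, so R6C6 = 2.
In row 2, 2 can only go at R2C5, so R2C5 = 2.
The only place for 2 in row 1 is R1C3.
Cage b has sum 10, which forces R1C1 = 5.
The 3 cells of cage b must have sum 10; hence R1C2 = 3.
Row 1 now contains 3, which forces R1C4 = 1.
Row 1 already has 5, leaving R1C5 = 4.
Row 1 now contains 4, leaving R1C6 = 6.
6 is placed in column 6, leaving R2C6 = 4.
4 is placed in column 5; hence R3C5 = 6.
Column 1 already has 5, leaving R6C1 = 4.
Column 5 now contains 6, so R6C5 = 5.
The 4 cells of cage j must have sum 16, so R3C4 = 4.
Cage d needs sum 14, leaving R4C2 = 5.
Row 4 now contains 5, which forces R4C3 = 4.
Column 1 already has 4, so R5C1 = 1.
Cage d needs sum 14, leaving R5C2 = 4.
Cage a needs product 720, so R5C3 = 6.
Column 3 already has 6, leaving R6C3 = 1.
5 is placed in row 6, leaving R6C4 = 3.
1 is placed in column 1; hence R2C1 = 6.
Cage i's pair has product 6, so R2C2 = 1.
The 3 cells of cage f must have product 15, so R2C3 = 3.
Column 4 already has 3, which forces R2C4 = 5.
4 is placed in row 3, so R3C3 = 5.
Row 6 now contains 1; hence R6C2 = 6.
The full grid is 5 3 2 1 4 6 / 6 1 3 5 2 4 / 3 2 5 4 6 1 / 2 5 4 6 1 3 / 1 4 6 2 3 5 / 4 6 1 3 5 2.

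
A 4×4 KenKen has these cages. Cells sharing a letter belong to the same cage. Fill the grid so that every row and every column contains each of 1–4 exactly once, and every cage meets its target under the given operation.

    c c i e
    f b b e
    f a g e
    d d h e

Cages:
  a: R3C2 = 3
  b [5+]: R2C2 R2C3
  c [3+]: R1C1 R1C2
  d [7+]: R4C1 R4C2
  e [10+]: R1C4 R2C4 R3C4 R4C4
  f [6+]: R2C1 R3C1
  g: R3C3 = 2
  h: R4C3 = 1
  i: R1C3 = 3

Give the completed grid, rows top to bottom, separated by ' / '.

1 2 3 4 / 2 1 4 3 / 4 3 2 1 / 3 4 1 2

I is a freebie, so R1C3 = 3.
Cage a is a single given cell, leaving R3C2 = 3.
Cage g is given, so R3C3 = 2.
Column 2 already has 3; hence R4C2 = 4.
Cage h is a single given cell; hence R4C3 = 1.
Cage f needs two cells with sum 6; hence R2C1 = 2.
Cage b needs two cells with sum 5, which forces R2C2 = 1.
Column 3 now contains 1, leaving R2C3 = 4.
4 is placed in row 2, which forces R2C4 = 3.
2 is placed in row 3, leaving R3C1 = 4.
Row 3 now contains 4, leaving R3C4 = 1.
Row 4 now contains 4, leaving R4C1 = 3.
3 is placed in column 4, leaving R4C4 = 2.
Column 1 already has 2, leaving R1C1 = 1.
Column 2 already has 1; hence R1C2 = 2.
Column 4 already has 2, which forces R1C4 = 4.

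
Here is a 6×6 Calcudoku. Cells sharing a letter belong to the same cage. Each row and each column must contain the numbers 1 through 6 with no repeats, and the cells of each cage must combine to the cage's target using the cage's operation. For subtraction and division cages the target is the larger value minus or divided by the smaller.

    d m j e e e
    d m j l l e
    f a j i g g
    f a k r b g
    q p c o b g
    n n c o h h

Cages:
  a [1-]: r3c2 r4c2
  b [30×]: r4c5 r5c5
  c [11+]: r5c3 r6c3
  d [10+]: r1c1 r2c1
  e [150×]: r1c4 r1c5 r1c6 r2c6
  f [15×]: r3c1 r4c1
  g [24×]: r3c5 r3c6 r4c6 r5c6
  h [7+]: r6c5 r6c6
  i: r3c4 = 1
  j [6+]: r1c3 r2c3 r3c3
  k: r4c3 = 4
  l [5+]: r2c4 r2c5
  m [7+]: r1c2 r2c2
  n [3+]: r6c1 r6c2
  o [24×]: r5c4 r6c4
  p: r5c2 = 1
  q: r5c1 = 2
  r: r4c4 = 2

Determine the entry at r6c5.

3

The 4 cells of cage e must have product 150, so r2c6 = 5.
I is a freebie; hence r3c4 = 1.
Cage k is given, which forces r4c3 = 4.
Cage r is a single given cell, so r4c4 = 2.
Cage q is given, which forces r5c1 = 2.
Cage p is given; hence r5c2 = 1.
Column 1 now contains 2; hence r6c1 = 1.
Column 2 already has 1, so r6c2 = 2.
The 4 cells of cage g must have product 24, leaving r4c6 = 1.
The only place for 6 in row 2 is r2c1.
6 is placed in column 1, so r1c1 = 4.
Row 1 already has 4, so r1c2 = 3.
Row 1 already has 3, which forces r1c4 = 5.
3 is placed in column 2; hence r2c2 = 4.
4 is placed in row 2; hence r2c4 = 3.
The 4 cells of cage e must have product 150, so r1c5 = 1.
The 4 cells of cage e must have product 150, leaving r1c6 = 6.
The two cells of cage l must have sum 5, which forces r2c5 = 2.
The 3 cells of cage j must have sum 6, leaving r3c3 = 3.
Row 3 now contains 3, leaving r3c5 = 4.
Row 3 already has 4, so r3c6 = 2.
Column 5 now contains 4; hence r6c5 = 3.
Row 6 now contains 3, which forces r6c6 = 4.
1 is placed in row 1, leaving r1c3 = 2.
2 is placed in row 2; hence r2c3 = 1.
Row 3 now contains 3, which forces r3c1 = 5.
5 is placed in row 3; hence r3c2 = 6.
Cage f needs two cells with product 15, so r4c1 = 3.
Column 2 now contains 6, which forces r4c2 = 5.
Row 4 now contains 5, leaving r4c5 = 6.
The two cells of cage o must have product 24, so r5c4 = 4.
Column 5 now contains 6, which forces r5c5 = 5.
4 is placed in column 6, leaving r5c6 = 3.
4 is placed in row 6, leaving r6c4 = 6.
Row 5 now contains 5; hence r5c3 = 6.
6 is placed in row 6, which forces r6c3 = 5.
Completed grid: 4 3 2 5 1 6 / 6 4 1 3 2 5 / 5 6 3 1 4 2 / 3 5 4 2 6 1 / 2 1 6 4 5 3 / 1 2 5 6 3 4.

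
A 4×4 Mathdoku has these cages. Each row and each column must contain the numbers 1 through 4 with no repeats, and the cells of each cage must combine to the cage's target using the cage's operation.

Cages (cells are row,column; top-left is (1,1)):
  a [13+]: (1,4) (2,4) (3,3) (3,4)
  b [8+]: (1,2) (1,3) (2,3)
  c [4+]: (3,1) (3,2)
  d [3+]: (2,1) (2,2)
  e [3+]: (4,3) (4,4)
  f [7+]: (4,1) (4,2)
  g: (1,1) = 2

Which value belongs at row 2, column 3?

Cage g is a single given cell, which forces (1,1) = 2.
Column 1 now contains 2, so (2,1) = 1.
Row 2 now contains 1, which forces (2,2) = 2.
1 is placed in column 1, which forces (3,1) = 3.
Row 3 now contains 3, so (3,2) = 1.
Cage a has sum 13, leaving (3,3) = 4.
Row 3 now contains 3, so (3,4) = 2.
Column 1 now contains 3; hence (4,1) = 4.
4 is placed in row 4, which forces (4,2) = 3.
Column 4 already has 2, so (4,4) = 1.
Column 2 already has 3, leaving (1,2) = 4.
Cage b has sum 8, so (1,3) = 1.
Row 1 now contains 4, which forces (1,4) = 3.
Column 3 now contains 4, so (2,3) = 3.
Column 4 already has 3, so (2,4) = 4.
Row 4 now contains 1, which forces (4,3) = 2.
Filled in: 2 4 1 3 / 1 2 3 4 / 3 1 4 2 / 4 3 2 1.

3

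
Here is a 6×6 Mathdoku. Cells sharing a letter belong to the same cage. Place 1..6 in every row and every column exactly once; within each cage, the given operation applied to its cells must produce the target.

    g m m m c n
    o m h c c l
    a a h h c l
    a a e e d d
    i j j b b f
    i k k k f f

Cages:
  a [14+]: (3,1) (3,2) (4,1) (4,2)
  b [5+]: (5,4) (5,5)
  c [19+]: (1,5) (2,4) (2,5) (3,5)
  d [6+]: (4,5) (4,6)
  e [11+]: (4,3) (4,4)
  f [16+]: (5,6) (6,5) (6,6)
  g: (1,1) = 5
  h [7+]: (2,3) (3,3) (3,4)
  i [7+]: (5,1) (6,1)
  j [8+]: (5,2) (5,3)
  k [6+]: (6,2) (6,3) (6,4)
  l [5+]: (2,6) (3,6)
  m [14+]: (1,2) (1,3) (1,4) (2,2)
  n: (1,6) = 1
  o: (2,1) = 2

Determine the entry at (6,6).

Cage g is a single given cell, which forces (1,1) = 5.
Cage n is a single given cell, leaving (1,6) = 1.
Cage o is given; hence (2,1) = 2.
The two cells of cage l must have sum 5, leaving (2,6) = 3.
The two cells of cage l must have sum 5, which forces (3,6) = 2.
Cage h needs sum 7, so (2,3) = 1.
The 3 cells of cage h must have sum 7, leaving (3,3) = 5.
The 3 cells of cage h must have sum 7, which forces (3,4) = 1.
5 is placed in column 3, so (4,3) = 6.
6 is placed in row 4, which forces (4,4) = 5.
Row 4 already has 5, which forces (4,6) = 4.
Column 6 already has 4, which forces (6,6) = 6.
1 is placed in row 2, which forces (2,2) = 5.
Row 2 now contains 5; hence (2,5) = 4.
Cage d needs two cells with sum 6, so (4,5) = 2.
Column 2 already has 5, which forces (5,2) = 6.
Column 6 now contains 6, leaving (5,6) = 5.
Cage k needs sum 6; hence (6,2) = 1.
6 is placed in row 6, leaving (6,5) = 5.
Row 2 now contains 4, which forces (2,4) = 6.
Cage a needs sum 14, which forces (3,1) = 6.
Cage a needs sum 14, so (3,2) = 4.
6 is placed in row 3, leaving (3,5) = 3.
The 4 cells of cage a must have sum 14, so (4,1) = 1.
1 is placed in column 2; hence (4,2) = 3.
Cage j's pair has sum 8, which forces (5,3) = 2.
Row 5 already has 2, leaving (5,4) = 4.
Column 5 now contains 3; hence (5,5) = 1.
Column 3 already has 2, leaving (6,3) = 3.
Row 6 now contains 3; hence (6,4) = 2.
3 is placed in column 2; hence (1,2) = 2.
3 is placed in column 3, leaving (1,3) = 4.
Column 4 already has 2; hence (1,4) = 3.
Column 5 now contains 3, so (1,5) = 6.
4 is placed in row 5; hence (5,1) = 3.
Row 6 now contains 3, which forces (6,1) = 4.
Filled in: 5 2 4 3 6 1 / 2 5 1 6 4 3 / 6 4 5 1 3 2 / 1 3 6 5 2 4 / 3 6 2 4 1 5 / 4 1 3 2 5 6.

6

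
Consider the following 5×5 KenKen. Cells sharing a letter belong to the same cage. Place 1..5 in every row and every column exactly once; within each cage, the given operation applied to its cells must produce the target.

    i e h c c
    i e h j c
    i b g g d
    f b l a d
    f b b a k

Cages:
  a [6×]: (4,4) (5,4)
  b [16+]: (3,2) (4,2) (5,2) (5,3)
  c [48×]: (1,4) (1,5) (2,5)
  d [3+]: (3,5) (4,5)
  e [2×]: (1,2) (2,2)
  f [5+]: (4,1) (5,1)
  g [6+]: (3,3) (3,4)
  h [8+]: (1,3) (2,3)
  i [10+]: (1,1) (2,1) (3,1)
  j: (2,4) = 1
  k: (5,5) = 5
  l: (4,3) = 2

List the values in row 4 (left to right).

Cage c needs product 48, so (1,4) = 4.
Cage c has product 48, which forces (1,5) = 3.
Cage j is given, leaving (2,4) = 1.
Cage c has product 48, so (2,5) = 4.
Cage l is given, so (4,3) = 2.
Row 4 already has 2, which forces (4,4) = 3.
Row 4 already has 2; hence (4,5) = 1.
Column 4 already has 3, leaving (5,4) = 2.
K is a freebie, which forces (5,5) = 5.
Cage e needs two cells with product 2, so (1,2) = 1.
Row 1 now contains 3, so (1,3) = 5.
1 is placed in row 2, so (2,2) = 2.
Cage h needs two cells with sum 8, so (2,3) = 3.
Cage g's pair has sum 6, leaving (3,3) = 1.
2 is placed in column 4; hence (3,4) = 5.
Column 5 now contains 1; hence (3,5) = 2.
Row 4 already has 1, which forces (4,1) = 4.
Row 4 now contains 4, which forces (4,2) = 5.
Cage f needs two cells with sum 5, leaving (5,1) = 1.
Cage b needs sum 16; hence (5,2) = 3.
Row 5 already has 5, which forces (5,3) = 4.
Row 1 now contains 5, which forces (1,1) = 2.
3 is placed in row 2, so (2,1) = 5.
Column 1 already has 4, which forces (3,1) = 3.
Row 3 already has 5; hence (3,2) = 4.
The full grid is 2 1 5 4 3 / 5 2 3 1 4 / 3 4 1 5 2 / 4 5 2 3 1 / 1 3 4 2 5.

4 5 2 3 1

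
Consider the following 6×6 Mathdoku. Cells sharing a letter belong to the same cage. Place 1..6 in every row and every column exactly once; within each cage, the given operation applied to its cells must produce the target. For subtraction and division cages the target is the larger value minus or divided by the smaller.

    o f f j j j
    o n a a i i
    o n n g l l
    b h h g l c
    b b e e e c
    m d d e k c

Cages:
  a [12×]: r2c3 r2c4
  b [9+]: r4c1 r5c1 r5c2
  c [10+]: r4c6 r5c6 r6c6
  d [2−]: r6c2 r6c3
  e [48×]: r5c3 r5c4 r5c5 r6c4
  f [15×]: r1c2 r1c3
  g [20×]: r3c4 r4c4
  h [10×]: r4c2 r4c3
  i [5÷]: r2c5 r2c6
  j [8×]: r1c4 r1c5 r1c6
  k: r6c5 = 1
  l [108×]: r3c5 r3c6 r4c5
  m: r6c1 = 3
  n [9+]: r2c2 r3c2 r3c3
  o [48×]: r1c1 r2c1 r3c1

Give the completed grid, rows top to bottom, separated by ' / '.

The 3 cells of cage l must have product 108, leaving r3c5 = 3.
The 3 cells of cage l must have product 108; hence r3c6 = 6.
Cage l needs product 108, leaving r4c5 = 6.
Cage m is given, which forces r6c1 = 3.
Cage k is given, which forces r6c5 = 1.
Column 5 already has 1, leaving r2c5 = 5.
Cage i's pair has quotient 5, which forces r2c6 = 1.
Cage j has product 8, which forces r1c4 = 1.
Row 1 needs a 6, and only r1c1 is open for it.
Row 4 needs a 1, and only r4c1 is open for it.
The only place for 3 in row 4 is r4c6.
In row 4, 4 can only go at r4c4, so r4c4 = 4.
4 is placed in column 4; hence r3c4 = 5.
In row 5, 1 can only go at r5c3, so r5c3 = 1.
Cage e needs product 48; hence r5c5 = 4.
4 is placed in column 5, which forces r1c5 = 2.
Cage j needs product 8, leaving r1c6 = 4.
The only place for 1 in row 3 is r3c2.
In row 2, 3 can only go at r2c4, so r2c4 = 3.
Cage a needs two cells with product 12; hence r2c3 = 4.
Column 3 already has 4; hence r3c3 = 2.
2 is placed in column 3; hence r4c3 = 5.
2 is placed in column 3; hence r6c3 = 6.
Row 6 already has 6; hence r6c4 = 2.
Row 6 already has 2, leaving r6c6 = 5.
The two cells of cage f must have product 15; hence r1c2 = 5.
5 is placed in column 3, leaving r1c3 = 3.
4 is placed in row 2, leaving r2c1 = 2.
4 is placed in row 2, so r2c2 = 6.
Row 3 already has 2, which forces r3c1 = 4.
Row 4 now contains 5, so r4c2 = 2.
Column 1 already has 2; hence r5c1 = 5.
Column 2 already has 6; hence r5c2 = 3.
Column 4 now contains 2, so r5c4 = 6.
5 is placed in column 6, which forces r5c6 = 2.
Row 6 already has 2, which forces r6c2 = 4.

6 5 3 1 2 4 / 2 6 4 3 5 1 / 4 1 2 5 3 6 / 1 2 5 4 6 3 / 5 3 1 6 4 2 / 3 4 6 2 1 5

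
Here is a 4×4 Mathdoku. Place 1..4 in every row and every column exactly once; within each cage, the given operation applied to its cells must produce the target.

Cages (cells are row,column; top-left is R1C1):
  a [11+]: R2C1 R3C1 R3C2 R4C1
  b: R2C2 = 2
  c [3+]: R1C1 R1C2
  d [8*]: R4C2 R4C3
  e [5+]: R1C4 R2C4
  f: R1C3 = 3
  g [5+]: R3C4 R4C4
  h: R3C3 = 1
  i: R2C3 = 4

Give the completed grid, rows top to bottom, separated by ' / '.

2 1 3 4 / 3 2 4 1 / 4 3 1 2 / 1 4 2 3

F is a freebie, which forces R1C3 = 3.
Cage b is a single given cell, which forces R2C2 = 2.
Cage i is a single given cell, so R2C3 = 4.
Cage h is given, leaving R3C3 = 1.
2 is placed in column 2, leaving R4C2 = 4.
Column 3 already has 4, which forces R4C3 = 2.
The two cells of cage c must have sum 3, which forces R1C1 = 2.
2 is placed in column 2, leaving R1C2 = 1.
Row 1 now contains 2, which forces R1C4 = 4.
The 4 cells of cage a must have sum 11, leaving R3C1 = 4.
Column 2 already has 4, which forces R3C2 = 3.
4 is placed in column 4, which forces R3C4 = 2.
Cage e needs two cells with sum 5, leaving R2C4 = 1.
Cage g's pair has sum 5; hence R4C4 = 3.
Row 2 already has 1, which forces R2C1 = 3.
Row 4 now contains 3; hence R4C1 = 1.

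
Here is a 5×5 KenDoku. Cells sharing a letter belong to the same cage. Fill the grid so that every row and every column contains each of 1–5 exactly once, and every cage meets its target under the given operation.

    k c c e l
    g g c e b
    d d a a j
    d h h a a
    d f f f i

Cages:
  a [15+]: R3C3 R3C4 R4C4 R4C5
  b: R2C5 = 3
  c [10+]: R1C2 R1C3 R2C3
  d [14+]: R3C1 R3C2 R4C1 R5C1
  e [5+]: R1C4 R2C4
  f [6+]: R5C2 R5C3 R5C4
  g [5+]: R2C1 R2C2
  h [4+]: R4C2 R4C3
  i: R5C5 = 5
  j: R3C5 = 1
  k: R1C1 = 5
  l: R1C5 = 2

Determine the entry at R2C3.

5

Cage k is given, which forces R1C1 = 5.
L is a freebie, leaving R1C5 = 2.
Cage b is a single given cell; hence R2C5 = 3.
Cage j is given, leaving R3C5 = 1.
Cage i is given; hence R5C5 = 5.
The 3 cells of cage c must have sum 10, which forces R2C3 = 5.
Cage d has sum 14, leaving R3C2 = 5.
Column 5 already has 5; hence R4C5 = 4.
Cage a needs sum 15, so R4C4 = 5.
In row 1, 3 can only go at R1C4, so R1C4 = 3.
Cage e's pair has sum 5, which forces R2C4 = 2.
Column 4 now contains 2, which forces R3C4 = 4.
Column 4 now contains 2, leaving R5C4 = 1.
Row 3 now contains 4, so R3C3 = 2.
Cage d needs sum 14, leaving R5C1 = 4.
Column 3 already has 2; hence R5C3 = 3.
Column 1 already has 4, so R2C1 = 1.
Cage g's pair has sum 5; hence R2C2 = 4.
2 is placed in row 3, which forces R3C1 = 3.
The 4 cells of cage d must have sum 14; hence R4C1 = 2.
Cage h's pair has sum 4, leaving R4C2 = 3.
3 is placed in column 3, which forces R4C3 = 1.
Row 5 already has 3, leaving R5C2 = 2.
Column 2 already has 4, which forces R1C2 = 1.
1 is placed in column 3, which forces R1C3 = 4.
The full grid is 5 1 4 3 2 / 1 4 5 2 3 / 3 5 2 4 1 / 2 3 1 5 4 / 4 2 3 1 5.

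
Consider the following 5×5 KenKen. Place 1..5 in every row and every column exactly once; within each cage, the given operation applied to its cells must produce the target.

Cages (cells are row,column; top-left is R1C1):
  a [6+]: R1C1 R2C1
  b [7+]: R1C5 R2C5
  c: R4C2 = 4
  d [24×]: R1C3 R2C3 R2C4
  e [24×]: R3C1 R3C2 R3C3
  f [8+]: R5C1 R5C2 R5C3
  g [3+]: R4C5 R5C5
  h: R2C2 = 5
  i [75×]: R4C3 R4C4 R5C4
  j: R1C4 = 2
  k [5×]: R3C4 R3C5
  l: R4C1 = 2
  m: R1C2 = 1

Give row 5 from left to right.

4 3 1 5 2

Cage m is a single given cell, which forces R1C2 = 1.
Cage j is given, so R1C4 = 2.
Cage h is given, which forces R2C2 = 5.
Cage l is a single given cell, leaving R4C1 = 2.
C is a freebie; hence R4C2 = 4.
Cage i has product 75, so R4C3 = 5.
Cage i needs product 75, so R4C4 = 3.
Row 4 now contains 2, so R4C5 = 1.
Cage i has product 75; hence R5C4 = 5.
Column 5 now contains 1, which forces R5C5 = 2.
Cage a's pair has sum 6, so R1C1 = 5.
The 3 cells of cage d must have product 24; hence R1C3 = 3.
Row 1 already has 3; hence R1C5 = 4.
Cage a needs two cells with sum 6, so R2C1 = 1.
The 3 cells of cage d must have product 24, which forces R2C3 = 2.
Column 4 now contains 3; hence R2C4 = 4.
Column 5 already has 4, so R2C5 = 3.
Column 3 now contains 2; hence R3C3 = 4.
Column 4 now contains 5; hence R3C4 = 1.
Column 5 now contains 1; hence R3C5 = 5.
Column 1 now contains 1, so R5C1 = 4.
Row 5 already has 2, which forces R5C2 = 3.
4 is placed in column 3, which forces R5C3 = 1.
4 is placed in row 3, which forces R3C1 = 3.
Column 2 now contains 3; hence R3C2 = 2.
Completed grid: 5 1 3 2 4 / 1 5 2 4 3 / 3 2 4 1 5 / 2 4 5 3 1 / 4 3 1 5 2.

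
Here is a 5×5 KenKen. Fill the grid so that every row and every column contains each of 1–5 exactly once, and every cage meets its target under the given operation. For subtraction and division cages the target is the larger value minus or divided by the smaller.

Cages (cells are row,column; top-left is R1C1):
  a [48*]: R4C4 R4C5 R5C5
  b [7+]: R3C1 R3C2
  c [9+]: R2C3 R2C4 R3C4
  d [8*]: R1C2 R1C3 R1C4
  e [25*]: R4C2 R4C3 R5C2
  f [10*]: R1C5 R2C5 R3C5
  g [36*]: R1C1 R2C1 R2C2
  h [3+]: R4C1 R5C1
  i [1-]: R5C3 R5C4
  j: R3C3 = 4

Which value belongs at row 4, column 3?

Cage g has product 36, leaving R1C1 = 3.
Cage g needs product 36, leaving R2C1 = 4.
Cage g needs product 36; hence R2C2 = 3.
Cage j is a single given cell, which forces R3C3 = 4.
Cage e needs product 25, so R4C2 = 1.
Cage e has product 25, so R4C3 = 5.
The 3 cells of cage a must have product 48, leaving R4C4 = 4.
Cage a has product 48, so R4C5 = 3.
Cage e needs product 25, so R5C2 = 5.
Cage a needs product 48, leaving R5C5 = 4.
Cage d has product 8; hence R1C2 = 4.
Cage c has sum 9, which forces R2C4 = 5.
Cage b's pair has sum 7; hence R3C1 = 5.
Column 2 now contains 5; hence R3C2 = 2.
Row 3 already has 2, so R3C4 = 3.
Row 3 already has 2, which forces R3C5 = 1.
Row 4 now contains 1, leaving R4C1 = 2.
The two cells of cage h must have sum 3, so R5C1 = 1.
Row 5 now contains 1, leaving R5C4 = 2.
The 3 cells of cage d must have product 8, leaving R1C3 = 2.
Column 4 already has 2, so R1C4 = 1.
Cage f needs product 10, so R1C5 = 5.
The 3 cells of cage c must have sum 9; hence R2C3 = 1.
Column 5 now contains 1, which forces R2C5 = 2.
Row 5 now contains 2, which forces R5C3 = 3.
The full grid is 3 4 2 1 5 / 4 3 1 5 2 / 5 2 4 3 1 / 2 1 5 4 3 / 1 5 3 2 4.

5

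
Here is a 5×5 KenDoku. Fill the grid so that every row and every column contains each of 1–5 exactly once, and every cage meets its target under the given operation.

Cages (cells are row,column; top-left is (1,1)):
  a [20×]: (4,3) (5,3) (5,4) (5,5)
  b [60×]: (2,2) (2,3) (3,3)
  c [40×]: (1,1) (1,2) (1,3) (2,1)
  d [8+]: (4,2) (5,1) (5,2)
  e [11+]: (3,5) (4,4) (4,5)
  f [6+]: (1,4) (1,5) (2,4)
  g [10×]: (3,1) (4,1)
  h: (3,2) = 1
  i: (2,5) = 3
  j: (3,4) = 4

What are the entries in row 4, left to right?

Cage i is given, leaving (2,5) = 3.
Cage h is a single given cell, so (3,2) = 1.
J is a freebie; hence (3,4) = 4.
Cage f has sum 6; hence (1,4) = 3.
The 3 cells of cage b must have product 60; hence (3,3) = 3.
The only place for 3 in row 4 is (4,2).
Row 4 needs a 4, and only (4,5) is open for it.
In row 4, 1 can only go at (4,3), so (4,3) = 1.
Cage a has product 20, so (5,3) = 4.
The 3 cells of cage b must have product 60, which forces (2,2) = 4.
Column 3 already has 4; hence (2,3) = 5.
The 3 cells of cage d must have sum 8; hence (5,1) = 3.
Row 5 already has 4, so (5,2) = 2.
Cage c has product 40, so (1,1) = 4.
2 is placed in column 2; hence (1,2) = 5.
5 is placed in column 3, so (1,3) = 2.
Row 1 now contains 2; hence (1,5) = 1.
Cage c has product 40, which forces (2,1) = 1.
Row 2 now contains 1; hence (2,4) = 2.
Column 4 already has 2, leaving (4,4) = 5.
5 is placed in column 4, leaving (5,4) = 1.
Column 5 now contains 1; hence (5,5) = 5.
Cage g needs two cells with product 10, which forces (3,1) = 5.
Column 5 now contains 5, leaving (3,5) = 2.
5 is placed in row 4, so (4,1) = 2.
Completed grid: 4 5 2 3 1 / 1 4 5 2 3 / 5 1 3 4 2 / 2 3 1 5 4 / 3 2 4 1 5.

2 3 1 5 4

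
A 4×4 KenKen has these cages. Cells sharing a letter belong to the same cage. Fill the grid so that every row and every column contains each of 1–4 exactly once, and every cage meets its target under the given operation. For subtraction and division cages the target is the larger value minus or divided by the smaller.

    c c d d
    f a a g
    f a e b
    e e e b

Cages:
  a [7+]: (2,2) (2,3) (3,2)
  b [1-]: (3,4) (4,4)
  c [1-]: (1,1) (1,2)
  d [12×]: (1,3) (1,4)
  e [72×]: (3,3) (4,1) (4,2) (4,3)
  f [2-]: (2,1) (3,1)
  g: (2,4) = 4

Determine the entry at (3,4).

Cage g is a single given cell, so (2,4) = 4.
Cage e needs product 72; hence (3,3) = 3.
Column 3 now contains 3; hence (1,3) = 4.
Column 4 already has 4, leaving (1,4) = 3.
Column 3 now contains 4; hence (4,3) = 2.
Row 4 already has 2, leaving (4,4) = 1.
The 3 cells of cage a must have sum 7; hence (2,2) = 2.
Column 3 already has 2, leaving (2,3) = 1.
The 3 cells of cage a must have sum 7, which forces (3,2) = 4.
Column 4 now contains 1; hence (3,4) = 2.
4 is placed in column 2; hence (4,2) = 3.
The two cells of cage c must have difference 1, which forces (1,1) = 2.
Column 2 now contains 2, which forces (1,2) = 1.
2 is placed in row 2; hence (2,1) = 3.
Row 3 now contains 4, leaving (3,1) = 1.
3 is placed in row 4; hence (4,1) = 4.
Completed grid: 2 1 4 3 / 3 2 1 4 / 1 4 3 2 / 4 3 2 1.

2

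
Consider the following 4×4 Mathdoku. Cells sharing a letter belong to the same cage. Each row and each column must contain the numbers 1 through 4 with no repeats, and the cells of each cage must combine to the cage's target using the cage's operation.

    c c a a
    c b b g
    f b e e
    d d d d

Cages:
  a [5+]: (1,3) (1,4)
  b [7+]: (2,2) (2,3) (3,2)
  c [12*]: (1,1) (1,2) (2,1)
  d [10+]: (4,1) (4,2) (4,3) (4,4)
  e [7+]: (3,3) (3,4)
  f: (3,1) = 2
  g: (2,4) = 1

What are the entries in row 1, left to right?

1 4 2 3

Cage g is a single given cell, leaving (2,4) = 1.
F is a freebie, leaving (3,1) = 2.
Cage b needs sum 7, so (3,2) = 1.
The 3 cells of cage c must have product 12; hence (1,1) = 1.
Cage d needs sum 10, so (4,3) = 1.
The only place for 4 in row 1 is (1,2).
The 3 cells of cage c must have product 12, which forces (2,1) = 3.
4 is placed in column 2, so (2,2) = 2.
Cage b has sum 7, so (2,3) = 4.
4 is placed in column 3, so (3,3) = 3.
3 is placed in row 3, leaving (3,4) = 4.
Column 1 now contains 3, which forces (4,1) = 4.
2 is placed in column 2, which forces (4,2) = 3.
Row 4 already has 3; hence (4,4) = 2.
3 is placed in column 3, so (1,3) = 2.
Column 4 now contains 2; hence (1,4) = 3.
Completed grid: 1 4 2 3 / 3 2 4 1 / 2 1 3 4 / 4 3 1 2.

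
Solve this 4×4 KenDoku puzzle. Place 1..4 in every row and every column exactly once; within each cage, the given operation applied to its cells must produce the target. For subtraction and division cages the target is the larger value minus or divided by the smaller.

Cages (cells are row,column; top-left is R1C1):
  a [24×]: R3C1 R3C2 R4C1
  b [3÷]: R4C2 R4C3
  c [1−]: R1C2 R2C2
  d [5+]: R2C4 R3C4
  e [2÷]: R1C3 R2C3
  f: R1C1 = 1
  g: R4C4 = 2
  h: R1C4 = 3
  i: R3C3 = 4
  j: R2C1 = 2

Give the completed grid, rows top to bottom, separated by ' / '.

1 4 2 3 / 2 3 1 4 / 3 2 4 1 / 4 1 3 2

Cage f is a single given cell, so R1C1 = 1.
Cage h is a single given cell, so R1C4 = 3.
Cage j is given, leaving R2C1 = 2.
Cage i is given, which forces R3C3 = 4.
Cage g is a single given cell; hence R4C4 = 2.
Column 3 already has 4; hence R1C3 = 2.
Column 3 already has 4, so R2C3 = 1.
Cage d's pair has sum 5, which forces R2C4 = 4.
Row 3 already has 4, which forces R3C1 = 3.
Cage a has product 24, leaving R3C2 = 2.
Column 4 already has 2, leaving R3C4 = 1.
Cage a has product 24, so R4C1 = 4.
Column 3 already has 1; hence R4C3 = 3.
Row 1 now contains 2, so R1C2 = 4.
Row 2 now contains 1, so R2C2 = 3.
3 is placed in row 4, so R4C2 = 1.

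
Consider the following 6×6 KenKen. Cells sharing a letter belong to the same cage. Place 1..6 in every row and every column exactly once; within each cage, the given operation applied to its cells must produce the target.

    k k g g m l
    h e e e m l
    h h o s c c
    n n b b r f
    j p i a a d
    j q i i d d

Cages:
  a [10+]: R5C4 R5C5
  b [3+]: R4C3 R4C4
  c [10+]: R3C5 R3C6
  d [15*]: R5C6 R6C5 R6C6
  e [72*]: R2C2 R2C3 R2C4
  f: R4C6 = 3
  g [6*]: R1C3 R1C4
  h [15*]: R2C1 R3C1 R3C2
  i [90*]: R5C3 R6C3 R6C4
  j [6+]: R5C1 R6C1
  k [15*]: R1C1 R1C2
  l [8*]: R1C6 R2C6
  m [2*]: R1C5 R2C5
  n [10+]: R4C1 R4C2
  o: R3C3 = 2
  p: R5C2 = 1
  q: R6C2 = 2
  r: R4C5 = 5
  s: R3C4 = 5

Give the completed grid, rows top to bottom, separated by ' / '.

O is a freebie, so R3C3 = 2.
Cage s is given; hence R3C4 = 5.
Column 3 now contains 2; hence R4C3 = 1.
Row 4 now contains 1; hence R4C4 = 2.
Cage r is given, which forces R4C5 = 5.
Cage f is a single given cell, so R4C6 = 3.
Cage p is a single given cell, so R5C2 = 1.
1 is placed in row 5, so R5C6 = 5.
Q is a freebie, leaving R6C2 = 2.
Column 6 now contains 5, leaving R6C6 = 1.
The two cells of cage g must have product 6, leaving R1C3 = 6.
Cage g needs two cells with product 6, so R1C4 = 1.
Row 1 now contains 1; hence R1C5 = 2.
Row 1 now contains 2, so R1C6 = 4.
Cage h needs product 15, leaving R2C1 = 5.
Column 5 already has 2, so R2C5 = 1.
Column 6 already has 4; hence R2C6 = 2.
Cage h has product 15, leaving R3C1 = 1.
1 is placed in column 2, which forces R3C2 = 3.
Column 6 already has 4, leaving R3C6 = 6.
Cage j's pair has sum 6; hence R5C1 = 2.
Column 3 now contains 6; hence R5C3 = 3.
Cage j's pair has sum 6, so R6C1 = 4.
The 3 cells of cage i must have product 90, which forces R6C3 = 5.
Row 6 now contains 1, which forces R6C5 = 3.
Column 1 already has 5, leaving R1C1 = 3.
3 is placed in column 2; hence R1C2 = 5.
Cage e needs product 72, so R2C2 = 6.
3 is placed in column 3, leaving R2C3 = 4.
Cage e has product 72, which forces R2C4 = 3.
6 is placed in row 3, leaving R3C5 = 4.
4 is placed in column 1, which forces R4C1 = 6.
Cage n's pair has sum 10, so R4C2 = 4.
Column 5 already has 4, so R5C5 = 6.
3 is placed in row 6, so R6C4 = 6.
Row 5 now contains 6, so R5C4 = 4.

3 5 6 1 2 4 / 5 6 4 3 1 2 / 1 3 2 5 4 6 / 6 4 1 2 5 3 / 2 1 3 4 6 5 / 4 2 5 6 3 1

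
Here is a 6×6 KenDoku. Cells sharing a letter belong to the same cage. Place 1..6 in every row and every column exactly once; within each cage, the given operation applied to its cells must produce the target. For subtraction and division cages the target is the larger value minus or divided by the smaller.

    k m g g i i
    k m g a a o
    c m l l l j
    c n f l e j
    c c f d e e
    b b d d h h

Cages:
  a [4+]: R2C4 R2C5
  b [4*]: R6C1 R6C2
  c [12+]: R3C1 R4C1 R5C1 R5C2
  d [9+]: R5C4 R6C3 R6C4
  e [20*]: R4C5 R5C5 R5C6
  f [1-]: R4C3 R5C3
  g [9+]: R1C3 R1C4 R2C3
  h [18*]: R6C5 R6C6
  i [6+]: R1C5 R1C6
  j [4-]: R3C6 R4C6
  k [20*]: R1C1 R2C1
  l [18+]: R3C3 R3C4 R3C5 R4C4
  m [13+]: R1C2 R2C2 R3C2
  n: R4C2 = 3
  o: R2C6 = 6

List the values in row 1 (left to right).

Cage o is given, which forces R2C6 = 6.
N is a freebie; hence R4C2 = 3.
Column 6 now contains 6, so R6C6 = 3.
Row 6 already has 3, which forces R6C5 = 6.
Cage d has sum 9, leaving R5C4 = 2.
Cage d has sum 9, leaving R6C3 = 2.
The 3 cells of cage d must have sum 9; hence R6C4 = 5.
The only place for 6 in row 1 is R1C2.
In row 2, 2 can only go at R2C2, so R2C2 = 2.
Column 2 now contains 2, leaving R3C2 = 5.
Row 3 now contains 5, which forces R3C6 = 1.
Column 6 now contains 1, so R4C6 = 5.
5 is placed in column 6, leaving R5C6 = 4.
The two cells of cage i must have sum 6; hence R1C5 = 4.
Column 6 already has 4, which forces R1C6 = 2.
Cage l needs sum 18, which forces R3C3 = 6.
Cage l has sum 18, so R3C4 = 4.
Cage l has sum 18, so R3C5 = 2.
6 is placed in column 3, leaving R4C3 = 4.
Cage l needs sum 18; hence R4C4 = 6.
Cage e needs product 20, which forces R4C5 = 1.
Row 5 now contains 4, so R5C2 = 1.
The 3 cells of cage e must have product 20; hence R5C5 = 5.
Column 2 already has 1; hence R6C2 = 4.
Row 1 already has 4, so R1C1 = 5.
Cage k's pair has product 20, so R2C1 = 4.
4 is placed in column 3; hence R2C3 = 5.
The two cells of cage a must have sum 4, which forces R2C4 = 1.
1 is placed in column 5, leaving R2C5 = 3.
2 is placed in row 3, which forces R3C1 = 3.
Row 4 already has 1; hence R4C1 = 2.
The 4 cells of cage c must have sum 12, leaving R5C1 = 6.
Row 5 already has 5, which forces R5C3 = 3.
4 is placed in row 6; hence R6C1 = 1.
Column 3 already has 3; hence R1C3 = 1.
1 is placed in column 4, which forces R1C4 = 3.
Completed grid: 5 6 1 3 4 2 / 4 2 5 1 3 6 / 3 5 6 4 2 1 / 2 3 4 6 1 5 / 6 1 3 2 5 4 / 1 4 2 5 6 3.

5 6 1 3 4 2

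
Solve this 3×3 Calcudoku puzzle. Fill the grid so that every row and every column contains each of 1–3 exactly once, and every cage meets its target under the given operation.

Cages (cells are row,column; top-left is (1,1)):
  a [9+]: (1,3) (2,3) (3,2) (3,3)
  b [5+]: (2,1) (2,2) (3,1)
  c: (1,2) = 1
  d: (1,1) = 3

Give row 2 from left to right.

1 2 3

Cage d is a single given cell; hence (1,1) = 3.
C is a freebie, leaving (1,2) = 1.
Row 1 already has 1, leaving (1,3) = 2.
Column 1 now contains 3, leaving (2,1) = 1.
1 is placed in column 2, leaving (2,2) = 2.
Row 2 already has 1, which forces (2,3) = 3.
Column 1 now contains 1, so (3,1) = 2.
The 4 cells of cage a must have sum 9, leaving (3,2) = 3.
Column 3 now contains 2, which forces (3,3) = 1.
The full grid is 3 1 2 / 1 2 3 / 2 3 1.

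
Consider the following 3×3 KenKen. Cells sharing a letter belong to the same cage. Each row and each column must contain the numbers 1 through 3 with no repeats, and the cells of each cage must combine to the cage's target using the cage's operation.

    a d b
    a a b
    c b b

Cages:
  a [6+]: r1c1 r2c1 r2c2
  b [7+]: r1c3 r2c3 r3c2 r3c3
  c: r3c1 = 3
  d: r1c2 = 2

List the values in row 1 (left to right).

1 2 3

D is a freebie, leaving r1c2 = 2.
C is a freebie, which forces r3c1 = 3.
Cage b has sum 7, which forces r3c2 = 1.
Row 3 now contains 3, leaving r3c3 = 2.
3 is placed in column 1, which forces r1c1 = 1.
Row 1 already has 1, which forces r1c3 = 3.
The 3 cells of cage a must have sum 6, leaving r2c1 = 2.
1 is placed in column 2; hence r2c2 = 3.
3 is placed in column 3, which forces r2c3 = 1.
Completed grid: 1 2 3 / 2 3 1 / 3 1 2.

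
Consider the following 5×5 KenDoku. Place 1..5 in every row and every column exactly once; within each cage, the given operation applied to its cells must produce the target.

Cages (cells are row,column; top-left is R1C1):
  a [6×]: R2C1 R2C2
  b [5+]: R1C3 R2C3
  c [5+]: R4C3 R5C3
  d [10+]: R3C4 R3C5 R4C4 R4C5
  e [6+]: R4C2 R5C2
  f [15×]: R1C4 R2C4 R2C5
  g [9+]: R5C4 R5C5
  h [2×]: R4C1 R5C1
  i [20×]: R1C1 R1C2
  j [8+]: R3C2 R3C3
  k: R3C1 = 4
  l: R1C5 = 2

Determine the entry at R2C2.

2

L is a freebie; hence R1C5 = 2.
Cage k is given, so R3C1 = 4.
Column 1 now contains 4, leaving R1C1 = 5.
The two cells of cage i must have product 20, which forces R1C2 = 4.
The only place for 4 in row 2 is R2C3.
The two cells of cage b must have sum 5, leaving R1C3 = 1.
Row 1 now contains 1, which forces R1C4 = 3.
In row 3, 2 can only go at R3C4, so R3C4 = 2.
In row 3, 1 can only go at R3C5, so R3C5 = 1.
The 3 cells of cage f must have product 15, which forces R2C4 = 1.
Column 5 now contains 1, which forces R2C5 = 5.
The 4 cells of cage d must have sum 10; hence R4C4 = 4.
The 4 cells of cage d must have sum 10; hence R4C5 = 3.
Column 4 already has 4, which forces R5C4 = 5.
5 is placed in column 5, so R5C5 = 4.
Cage e needs two cells with sum 6, leaving R4C2 = 5.
3 is placed in row 4, so R4C3 = 2.
Row 5 now contains 5; hence R5C2 = 1.
The two cells of cage c must have sum 5, which forces R5C3 = 3.
Column 2 now contains 5, so R3C2 = 3.
3 is placed in column 3; hence R3C3 = 5.
2 is placed in row 4, which forces R4C1 = 1.
Row 5 already has 1, so R5C1 = 2.
Column 1 now contains 2, leaving R2C1 = 3.
3 is placed in column 2, which forces R2C2 = 2.
Filled in: 5 4 1 3 2 / 3 2 4 1 5 / 4 3 5 2 1 / 1 5 2 4 3 / 2 1 3 5 4.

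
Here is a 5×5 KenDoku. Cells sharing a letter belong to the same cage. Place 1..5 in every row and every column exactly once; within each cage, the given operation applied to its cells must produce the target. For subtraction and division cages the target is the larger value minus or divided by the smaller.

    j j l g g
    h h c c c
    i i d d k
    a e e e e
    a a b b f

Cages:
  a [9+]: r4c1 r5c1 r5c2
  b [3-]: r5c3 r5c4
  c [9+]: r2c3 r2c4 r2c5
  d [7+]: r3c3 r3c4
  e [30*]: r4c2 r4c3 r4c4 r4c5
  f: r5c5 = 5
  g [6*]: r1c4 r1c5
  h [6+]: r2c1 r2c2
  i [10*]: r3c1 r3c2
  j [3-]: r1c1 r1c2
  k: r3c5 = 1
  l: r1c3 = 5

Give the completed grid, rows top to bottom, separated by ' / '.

L is a freebie; hence r1c3 = 5.
Cage k is given, leaving r3c5 = 1.
Cage f is a single given cell, so r5c5 = 5.
Row 4 needs a 4, and only r4c1 is open for it.
4 is placed in column 1, so r1c1 = 1.
Cage j needs two cells with difference 3, leaving r1c2 = 4.
Cage h needs two cells with sum 6, so r2c1 = 5.
Cage h needs two cells with sum 6; hence r2c2 = 1.
Column 1 now contains 5, which forces r3c1 = 2.
Row 3 already has 2, leaving r3c2 = 5.
Column 1 already has 2, which forces r5c1 = 3.
3 is placed in row 5; hence r5c2 = 2.
Column 2 already has 2, leaving r4c2 = 3.
Cage e has product 30, so r4c3 = 1.
The 4 cells of cage e must have product 30; hence r4c4 = 5.
Cage e has product 30, so r4c5 = 2.
Column 3 now contains 1; hence r5c3 = 4.
Row 5 already has 4, which forces r5c4 = 1.
Cage g's pair has product 6; hence r1c4 = 2.
Column 5 already has 2, leaving r1c5 = 3.
Column 5 now contains 3, leaving r2c5 = 4.
Column 3 now contains 4; hence r3c3 = 3.
Cage d needs two cells with sum 7; hence r3c4 = 4.
Column 3 now contains 3; hence r2c3 = 2.
Row 2 now contains 4; hence r2c4 = 3.

1 4 5 2 3 / 5 1 2 3 4 / 2 5 3 4 1 / 4 3 1 5 2 / 3 2 4 1 5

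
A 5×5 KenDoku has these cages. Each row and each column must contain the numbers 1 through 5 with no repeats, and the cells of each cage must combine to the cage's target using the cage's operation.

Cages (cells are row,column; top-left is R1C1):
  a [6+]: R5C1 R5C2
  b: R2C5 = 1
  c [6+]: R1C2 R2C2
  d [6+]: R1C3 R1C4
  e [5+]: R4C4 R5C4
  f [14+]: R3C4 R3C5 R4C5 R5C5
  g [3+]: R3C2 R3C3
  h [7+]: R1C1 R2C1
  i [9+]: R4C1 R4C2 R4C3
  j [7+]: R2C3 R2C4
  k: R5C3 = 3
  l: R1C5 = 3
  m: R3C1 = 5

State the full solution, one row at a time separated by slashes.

4 2 1 5 3 / 3 4 5 2 1 / 5 1 2 3 4 / 2 3 4 1 5 / 1 5 3 4 2

Cage l is given, so R1C5 = 3.
B is a freebie, so R2C5 = 1.
Cage m is a single given cell, leaving R3C1 = 5.
Cage k is a single given cell; hence R5C3 = 3.
Cage h needs two cells with sum 7, leaving R1C1 = 4.
The two cells of cage h must have sum 7; hence R2C1 = 3.
Cage f has sum 14, so R3C4 = 3.
Cage i needs sum 9; hence R4C2 = 3.
The only place for 2 in row 1 is R1C2.
The two cells of cage c must have sum 6, leaving R2C2 = 4.
Column 2 already has 2; hence R3C2 = 1.
Cage g needs two cells with sum 3, leaving R3C3 = 2.
Row 3 already has 2, which forces R3C5 = 4.
Column 2 already has 4, leaving R5C2 = 5.
Row 5 already has 5; hence R5C5 = 2.
2 is placed in column 3, so R2C3 = 5.
Cage j needs two cells with sum 7, which forces R2C4 = 2.
5 is placed in column 3, leaving R4C3 = 4.
Row 4 now contains 4, which forces R4C4 = 1.
2 is placed in column 5, which forces R4C5 = 5.
Row 5 now contains 2, which forces R5C1 = 1.
Column 4 already has 1, so R5C4 = 4.
5 is placed in column 3, which forces R1C3 = 1.
Column 4 already has 1, leaving R1C4 = 5.
Row 4 already has 1, leaving R4C1 = 2.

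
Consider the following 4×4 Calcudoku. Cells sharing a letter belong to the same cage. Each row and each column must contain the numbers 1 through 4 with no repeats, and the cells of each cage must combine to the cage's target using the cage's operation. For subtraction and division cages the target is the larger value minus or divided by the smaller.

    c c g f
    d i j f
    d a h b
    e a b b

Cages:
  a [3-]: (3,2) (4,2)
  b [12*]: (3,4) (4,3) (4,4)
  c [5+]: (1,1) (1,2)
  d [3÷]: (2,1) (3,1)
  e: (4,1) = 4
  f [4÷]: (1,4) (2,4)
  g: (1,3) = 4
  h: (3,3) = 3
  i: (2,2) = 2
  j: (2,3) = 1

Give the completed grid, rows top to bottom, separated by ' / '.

Cage g is given, which forces (1,3) = 4.
Row 1 already has 4, so (1,4) = 1.
Cage i is given, which forces (2,2) = 2.
Cage j is a single given cell, leaving (2,3) = 1.
1 is placed in column 4, leaving (2,4) = 4.
H is a freebie, leaving (3,3) = 3.
3 is placed in row 3, so (3,4) = 2.
E is a freebie, so (4,1) = 4.
Row 4 already has 4; hence (4,2) = 1.
3 is placed in column 3; hence (4,3) = 2.
Column 4 now contains 4, which forces (4,4) = 3.
Cage c's pair has sum 5, so (1,1) = 2.
Column 2 now contains 2; hence (1,2) = 3.
Row 2 now contains 1, so (2,1) = 3.
3 is placed in row 3, so (3,1) = 1.
1 is placed in column 2, so (3,2) = 4.

2 3 4 1 / 3 2 1 4 / 1 4 3 2 / 4 1 2 3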